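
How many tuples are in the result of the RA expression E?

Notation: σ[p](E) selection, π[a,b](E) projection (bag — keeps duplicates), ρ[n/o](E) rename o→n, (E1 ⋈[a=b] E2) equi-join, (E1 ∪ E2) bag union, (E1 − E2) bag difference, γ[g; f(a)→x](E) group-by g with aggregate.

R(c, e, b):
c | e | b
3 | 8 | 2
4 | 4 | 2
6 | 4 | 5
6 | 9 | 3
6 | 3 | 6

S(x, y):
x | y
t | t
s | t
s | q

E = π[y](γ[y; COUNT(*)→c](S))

Row counts bottom-up:
  S → 3
  γ[y; COUNT(*)→c](S) → 2
  π[y](γ[y; COUNT(*)→c](S)) → 2

|E| = 2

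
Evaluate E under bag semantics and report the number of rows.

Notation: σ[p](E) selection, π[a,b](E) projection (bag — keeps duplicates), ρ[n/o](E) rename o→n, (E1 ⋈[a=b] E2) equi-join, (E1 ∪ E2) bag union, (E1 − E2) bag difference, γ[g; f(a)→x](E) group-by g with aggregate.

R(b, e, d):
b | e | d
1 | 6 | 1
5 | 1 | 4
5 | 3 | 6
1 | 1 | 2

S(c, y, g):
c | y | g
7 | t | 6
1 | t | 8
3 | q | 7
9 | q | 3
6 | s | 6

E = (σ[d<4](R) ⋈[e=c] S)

Per-node cardinality:
  R → 4
  σ[d<4](R) → 2
  S → 5
  (σ[d<4](R) ⋈[e=c] S) → 2

|E| = 2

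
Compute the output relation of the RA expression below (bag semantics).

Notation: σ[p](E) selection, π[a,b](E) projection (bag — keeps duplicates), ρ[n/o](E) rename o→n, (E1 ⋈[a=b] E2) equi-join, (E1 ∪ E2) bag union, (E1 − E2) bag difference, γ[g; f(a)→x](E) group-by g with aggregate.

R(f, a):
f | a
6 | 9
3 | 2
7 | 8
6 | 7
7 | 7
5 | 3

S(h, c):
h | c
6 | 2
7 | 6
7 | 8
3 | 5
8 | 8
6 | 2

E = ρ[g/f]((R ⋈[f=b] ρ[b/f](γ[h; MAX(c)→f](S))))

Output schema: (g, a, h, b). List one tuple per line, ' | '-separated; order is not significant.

Stepwise |·|:
  R → 6
  S → 6
  γ[h; MAX(c)→f](S) → 4
  ρ[b/f](γ[h; MAX(c)→f](S)) → 4
  (R ⋈[f=b] ρ[b/f](γ[h; MAX(c)→f](S))) → 1
  ρ[g/f]((R ⋈[f=b] ρ[b/f](γ[h; MAX(c)→f](S)))) → 1

== RESULT ==
g | a | h | b
5 | 3 | 3 | 5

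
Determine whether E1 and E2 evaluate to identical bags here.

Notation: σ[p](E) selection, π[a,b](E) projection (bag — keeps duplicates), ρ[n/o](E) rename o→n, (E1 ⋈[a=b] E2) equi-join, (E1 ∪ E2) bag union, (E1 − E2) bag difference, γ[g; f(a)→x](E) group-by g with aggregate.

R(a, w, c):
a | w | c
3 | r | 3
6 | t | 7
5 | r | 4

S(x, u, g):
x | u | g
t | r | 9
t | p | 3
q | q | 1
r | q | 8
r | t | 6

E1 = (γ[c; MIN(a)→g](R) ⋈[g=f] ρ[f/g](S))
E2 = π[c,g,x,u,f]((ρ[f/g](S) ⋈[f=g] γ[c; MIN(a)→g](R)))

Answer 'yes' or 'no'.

E1 stepwise |·|:
  R → 3
  γ[c; MIN(a)→g](R) → 3
  S → 5
  ρ[f/g](S) → 5
  (γ[c; MIN(a)→g](R) ⋈[g=f] ρ[f/g](S)) → 2
E2 stepwise |·|:
  S → 5
  ρ[f/g](S) → 5
  R → 3
  γ[c; MIN(a)→g](R) → 3
  (ρ[f/g](S) ⋈[f=g] γ[c; MIN(a)→g](R)) → 2
  π[c,g,x,u,f]((ρ[f/g](S) ⋈[f=g] γ[c; MIN(a)→g](R))) → 2

E1 and E2 produce the same multiset:
c | g | x | u | f
3 | 3 | t | p | 3
7 | 6 | r | t | 6

yes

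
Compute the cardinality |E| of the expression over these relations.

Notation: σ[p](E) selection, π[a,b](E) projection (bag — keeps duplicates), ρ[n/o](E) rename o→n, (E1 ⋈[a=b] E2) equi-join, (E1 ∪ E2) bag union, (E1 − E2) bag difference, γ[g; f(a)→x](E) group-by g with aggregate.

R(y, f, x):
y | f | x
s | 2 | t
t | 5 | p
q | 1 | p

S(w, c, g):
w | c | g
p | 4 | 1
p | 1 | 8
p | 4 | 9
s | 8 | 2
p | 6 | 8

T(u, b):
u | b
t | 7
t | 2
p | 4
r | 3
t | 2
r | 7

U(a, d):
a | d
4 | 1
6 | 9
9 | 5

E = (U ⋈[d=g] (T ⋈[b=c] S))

Per-node cardinality:
  U → 3
  T → 6
  S → 5
  (T ⋈[b=c] S) → 2
  (U ⋈[d=g] (T ⋈[b=c] S)) → 2

|E| = 2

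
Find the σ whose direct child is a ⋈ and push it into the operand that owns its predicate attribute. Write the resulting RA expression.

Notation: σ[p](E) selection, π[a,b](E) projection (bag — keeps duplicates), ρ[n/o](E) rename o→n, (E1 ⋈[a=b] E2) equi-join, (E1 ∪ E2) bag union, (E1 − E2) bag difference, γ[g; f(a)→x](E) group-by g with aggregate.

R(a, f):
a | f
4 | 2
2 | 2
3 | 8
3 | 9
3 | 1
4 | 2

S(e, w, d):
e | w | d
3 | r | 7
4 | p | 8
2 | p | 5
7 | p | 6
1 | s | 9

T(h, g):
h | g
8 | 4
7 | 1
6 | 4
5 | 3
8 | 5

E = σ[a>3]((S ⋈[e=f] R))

σ filters on a, owned by the right side.
E' = (S ⋈[e=f] σ[a>3](R))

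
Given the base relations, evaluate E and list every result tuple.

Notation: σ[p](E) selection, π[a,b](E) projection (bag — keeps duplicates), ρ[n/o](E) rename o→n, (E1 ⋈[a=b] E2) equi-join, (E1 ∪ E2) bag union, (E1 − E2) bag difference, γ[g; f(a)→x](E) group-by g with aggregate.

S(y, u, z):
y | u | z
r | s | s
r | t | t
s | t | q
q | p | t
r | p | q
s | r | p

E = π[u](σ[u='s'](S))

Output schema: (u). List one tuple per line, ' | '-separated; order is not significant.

Stepwise |·|:
  S → 6
  σ[u='s'](S) → 1
  π[u](σ[u='s'](S)) → 1

== RESULT ==
u
s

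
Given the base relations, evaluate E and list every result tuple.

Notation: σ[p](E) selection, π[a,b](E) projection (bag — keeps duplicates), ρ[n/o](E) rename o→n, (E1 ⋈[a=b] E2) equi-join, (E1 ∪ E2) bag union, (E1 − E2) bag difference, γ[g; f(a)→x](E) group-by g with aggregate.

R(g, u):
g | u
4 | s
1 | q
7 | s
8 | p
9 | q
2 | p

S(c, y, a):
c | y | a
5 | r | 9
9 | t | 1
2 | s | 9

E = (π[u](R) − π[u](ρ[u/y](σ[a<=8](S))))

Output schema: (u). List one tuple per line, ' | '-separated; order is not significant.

Subexpression sizes:
  R → 6
  π[u](R) → 6
  S → 3
  σ[a<=8](S) → 1
  ρ[u/y](σ[a<=8](S)) → 1
  π[u](ρ[u/y](σ[a<=8](S))) → 1
  (π[u](R) − π[u](ρ[u/y](σ[a<=8](S)))) → 6

== RESULT ==
u
p
p
q
q
s
s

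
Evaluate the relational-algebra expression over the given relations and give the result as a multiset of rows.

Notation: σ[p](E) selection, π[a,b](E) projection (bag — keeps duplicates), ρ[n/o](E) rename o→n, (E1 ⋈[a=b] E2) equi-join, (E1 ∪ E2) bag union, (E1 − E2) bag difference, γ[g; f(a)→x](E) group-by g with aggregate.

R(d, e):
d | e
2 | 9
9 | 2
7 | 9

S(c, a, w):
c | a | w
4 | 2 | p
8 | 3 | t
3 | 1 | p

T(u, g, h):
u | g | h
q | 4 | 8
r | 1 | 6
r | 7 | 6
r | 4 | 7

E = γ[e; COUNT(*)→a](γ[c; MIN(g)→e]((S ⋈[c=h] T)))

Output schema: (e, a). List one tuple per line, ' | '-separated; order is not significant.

Per-node cardinality:
  S → 3
  T → 4
  (S ⋈[c=h] T) → 1
  γ[c; MIN(g)→e]((S ⋈[c=h] T)) → 1
  γ[e; COUNT(*)→a](γ[c; MIN(g)→e]((S ⋈[c=h] T))) → 1

== RESULT ==
e | a
4 | 1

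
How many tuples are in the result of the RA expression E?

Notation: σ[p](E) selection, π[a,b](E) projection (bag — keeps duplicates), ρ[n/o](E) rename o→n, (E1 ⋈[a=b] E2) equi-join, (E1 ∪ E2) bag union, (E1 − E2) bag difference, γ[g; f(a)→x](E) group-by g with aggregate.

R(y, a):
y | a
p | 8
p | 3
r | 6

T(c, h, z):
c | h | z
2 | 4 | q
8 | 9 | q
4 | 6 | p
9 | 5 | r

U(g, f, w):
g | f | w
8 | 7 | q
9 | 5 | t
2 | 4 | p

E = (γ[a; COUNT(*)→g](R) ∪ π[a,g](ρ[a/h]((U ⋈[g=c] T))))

Stepwise |·|:
  R → 3
  γ[a; COUNT(*)→g](R) → 3
  U → 3
  T → 4
  (U ⋈[g=c] T) → 3
  ρ[a/h]((U ⋈[g=c] T)) → 3
  π[a,g](ρ[a/h]((U ⋈[g=c] T))) → 3
  (γ[a; COUNT(*)→g](R) ∪ π[a,g](ρ[a/h]((U ⋈[g=c] T)))) → 6

|E| = 6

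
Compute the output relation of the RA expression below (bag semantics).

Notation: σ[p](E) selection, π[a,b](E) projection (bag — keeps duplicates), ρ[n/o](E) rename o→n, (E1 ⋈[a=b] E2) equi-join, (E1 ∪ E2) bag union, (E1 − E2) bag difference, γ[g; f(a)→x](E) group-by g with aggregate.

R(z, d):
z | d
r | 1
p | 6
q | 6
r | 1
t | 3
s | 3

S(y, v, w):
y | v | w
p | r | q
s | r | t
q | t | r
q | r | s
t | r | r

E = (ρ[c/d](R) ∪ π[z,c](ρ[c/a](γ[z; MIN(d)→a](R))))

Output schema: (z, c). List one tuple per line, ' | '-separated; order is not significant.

Row counts bottom-up:
  R → 6
  ρ[c/d](R) → 6
  R → 6
  γ[z; MIN(d)→a](R) → 5
  ρ[c/a](γ[z; MIN(d)→a](R)) → 5
  π[z,c](ρ[c/a](γ[z; MIN(d)→a](R))) → 5
  (ρ[c/d](R) ∪ π[z,c](ρ[c/a](γ[z; MIN(d)→a](R)))) → 11

== RESULT ==
z | c
p | 6
p | 6
q | 6
q | 6
r | 1
r | 1
r | 1
s | 3
s | 3
t | 3
t | 3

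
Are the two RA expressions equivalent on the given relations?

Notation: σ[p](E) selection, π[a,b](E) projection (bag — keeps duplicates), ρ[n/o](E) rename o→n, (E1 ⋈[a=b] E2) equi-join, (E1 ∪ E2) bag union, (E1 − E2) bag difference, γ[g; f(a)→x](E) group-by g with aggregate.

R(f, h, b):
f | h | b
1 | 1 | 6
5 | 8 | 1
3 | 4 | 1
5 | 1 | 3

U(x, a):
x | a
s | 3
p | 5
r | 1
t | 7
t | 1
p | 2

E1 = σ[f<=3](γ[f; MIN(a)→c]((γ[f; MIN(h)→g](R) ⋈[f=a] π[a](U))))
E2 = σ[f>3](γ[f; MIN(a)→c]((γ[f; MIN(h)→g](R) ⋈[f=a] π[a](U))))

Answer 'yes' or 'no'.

E1 per-node cardinality:
  R → 4
  γ[f; MIN(h)→g](R) → 3
  U → 6
  π[a](U) → 6
  (γ[f; MIN(h)→g](R) ⋈[f=a] π[a](U)) → 4
  γ[f; MIN(a)→c]((γ[f; MIN(h)→g](R) ⋈[f=a] π[a](U))) → 3
  σ[f<=3](γ[f; MIN(a)→c]((γ[f; MIN(h)→g](R) ⋈[f=a] π[a](U)))) → 2
E2 per-node cardinality:
  R → 4
  γ[f; MIN(h)→g](R) → 3
  U → 6
  π[a](U) → 6
  (γ[f; MIN(h)→g](R) ⋈[f=a] π[a](U)) → 4
  γ[f; MIN(a)→c]((γ[f; MIN(h)→g](R) ⋈[f=a] π[a](U))) → 3
  σ[f>3](γ[f; MIN(a)→c]((γ[f; MIN(h)→g](R) ⋈[f=a] π[a](U)))) → 1

E1 result:
f | c
1 | 1
3 | 3
E2 result:
f | c
5 | 5
Witness: (1, 1) appears 1× in E1 but 0× in E2.

no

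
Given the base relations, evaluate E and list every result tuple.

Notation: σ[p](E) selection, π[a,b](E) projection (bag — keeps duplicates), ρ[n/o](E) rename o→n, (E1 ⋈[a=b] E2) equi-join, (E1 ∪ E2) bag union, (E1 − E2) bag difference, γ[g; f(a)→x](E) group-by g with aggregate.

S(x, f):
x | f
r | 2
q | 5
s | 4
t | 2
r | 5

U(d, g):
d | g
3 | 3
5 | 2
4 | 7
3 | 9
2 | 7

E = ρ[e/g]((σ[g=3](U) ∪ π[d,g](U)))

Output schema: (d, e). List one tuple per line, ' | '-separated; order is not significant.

Row counts bottom-up:
  U → 5
  σ[g=3](U) → 1
  U → 5
  π[d,g](U) → 5
  (σ[g=3](U) ∪ π[d,g](U)) → 6
  ρ[e/g]((σ[g=3](U) ∪ π[d,g](U))) → 6

== RESULT ==
d | e
2 | 7
3 | 3
3 | 3
3 | 9
4 | 7
5 | 2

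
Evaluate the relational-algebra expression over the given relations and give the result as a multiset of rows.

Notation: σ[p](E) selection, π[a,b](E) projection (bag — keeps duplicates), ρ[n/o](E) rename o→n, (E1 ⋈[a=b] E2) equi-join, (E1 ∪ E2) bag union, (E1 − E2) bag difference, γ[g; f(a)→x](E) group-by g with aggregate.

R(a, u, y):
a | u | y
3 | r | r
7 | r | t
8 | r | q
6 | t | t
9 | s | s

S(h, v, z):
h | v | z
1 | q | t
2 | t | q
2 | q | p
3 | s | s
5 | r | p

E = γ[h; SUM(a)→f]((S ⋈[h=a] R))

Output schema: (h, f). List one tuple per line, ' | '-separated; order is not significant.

Per-node cardinality:
  S → 5
  R → 5
  (S ⋈[h=a] R) → 1
  γ[h; SUM(a)→f]((S ⋈[h=a] R)) → 1

== RESULT ==
h | f
3 | 3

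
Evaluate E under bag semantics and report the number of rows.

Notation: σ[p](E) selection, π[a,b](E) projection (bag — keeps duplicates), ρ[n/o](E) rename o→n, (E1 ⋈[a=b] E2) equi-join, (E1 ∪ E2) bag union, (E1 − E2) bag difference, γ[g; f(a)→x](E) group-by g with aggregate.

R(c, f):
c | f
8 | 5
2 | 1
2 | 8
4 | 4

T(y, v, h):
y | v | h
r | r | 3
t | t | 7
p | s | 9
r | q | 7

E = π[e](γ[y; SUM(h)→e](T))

Stepwise |·|:
  T → 4
  γ[y; SUM(h)→e](T) → 3
  π[e](γ[y; SUM(h)→e](T)) → 3

|E| = 3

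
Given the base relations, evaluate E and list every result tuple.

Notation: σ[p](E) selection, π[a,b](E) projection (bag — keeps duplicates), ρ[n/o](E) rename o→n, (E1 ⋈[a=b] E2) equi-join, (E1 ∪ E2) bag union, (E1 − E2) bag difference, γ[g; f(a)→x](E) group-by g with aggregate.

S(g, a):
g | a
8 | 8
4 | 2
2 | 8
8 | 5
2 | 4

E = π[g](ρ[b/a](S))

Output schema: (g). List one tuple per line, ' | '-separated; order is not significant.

Row counts bottom-up:
  S → 5
  ρ[b/a](S) → 5
  π[g](ρ[b/a](S)) → 5

== RESULT ==
g
2
2
4
8
8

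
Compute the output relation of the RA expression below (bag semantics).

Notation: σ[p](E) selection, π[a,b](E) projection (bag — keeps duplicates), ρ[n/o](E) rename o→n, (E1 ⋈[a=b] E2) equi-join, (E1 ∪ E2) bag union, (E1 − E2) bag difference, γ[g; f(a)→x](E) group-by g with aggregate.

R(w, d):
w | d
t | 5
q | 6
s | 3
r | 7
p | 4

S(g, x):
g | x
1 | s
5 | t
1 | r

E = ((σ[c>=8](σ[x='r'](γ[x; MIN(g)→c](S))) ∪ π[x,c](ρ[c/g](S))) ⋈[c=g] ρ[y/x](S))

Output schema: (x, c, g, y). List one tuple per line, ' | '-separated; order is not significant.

Per-node cardinality:
  S → 3
  γ[x; MIN(g)→c](S) → 3
  σ[x='r'](γ[x; MIN(g)→c](S)) → 1
  σ[c>=8](σ[x='r'](γ[x; MIN(g)→c](S))) → 0
  S → 3
  ρ[c/g](S) → 3
  π[x,c](ρ[c/g](S)) → 3
  (σ[c>=8](σ[x='r'](γ[x; MIN(g)→c](S))) ∪ π[x,c](ρ[c/g](S))) → 3
  S → 3
  ρ[y/x](S) → 3
  ((σ[c>=8](σ[x='r'](γ[x; MIN(g)→c](S))) ∪ π[x,c](ρ[c/g](S))) ⋈[c=g] ρ[y/x](S)) → 5

== RESULT ==
x | c | g | y
r | 1 | 1 | r
r | 1 | 1 | s
s | 1 | 1 | r
s | 1 | 1 | s
t | 5 | 5 | t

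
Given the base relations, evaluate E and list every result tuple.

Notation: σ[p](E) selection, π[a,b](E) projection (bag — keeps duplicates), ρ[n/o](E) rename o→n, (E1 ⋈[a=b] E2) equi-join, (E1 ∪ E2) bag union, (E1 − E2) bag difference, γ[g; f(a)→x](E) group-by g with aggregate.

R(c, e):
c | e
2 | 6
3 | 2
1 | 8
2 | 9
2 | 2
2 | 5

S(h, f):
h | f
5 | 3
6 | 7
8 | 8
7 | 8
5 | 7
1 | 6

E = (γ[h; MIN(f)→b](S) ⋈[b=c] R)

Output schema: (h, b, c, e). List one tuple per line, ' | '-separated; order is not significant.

Subexpression sizes:
  S → 6
  γ[h; MIN(f)→b](S) → 5
  R → 6
  (γ[h; MIN(f)→b](S) ⋈[b=c] R) → 1

== RESULT ==
h | b | c | e
5 | 3 | 3 | 2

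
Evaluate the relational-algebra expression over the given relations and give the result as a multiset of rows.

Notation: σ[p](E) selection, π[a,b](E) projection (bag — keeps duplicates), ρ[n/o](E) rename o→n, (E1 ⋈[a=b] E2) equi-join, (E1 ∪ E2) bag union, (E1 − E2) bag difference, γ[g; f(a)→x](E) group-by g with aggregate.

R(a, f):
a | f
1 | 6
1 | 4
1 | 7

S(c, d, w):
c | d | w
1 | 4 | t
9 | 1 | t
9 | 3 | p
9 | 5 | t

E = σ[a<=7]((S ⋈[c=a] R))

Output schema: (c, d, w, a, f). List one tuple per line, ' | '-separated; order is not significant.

Row counts bottom-up:
  S → 4
  R → 3
  (S ⋈[c=a] R) → 3
  σ[a<=7]((S ⋈[c=a] R)) → 3

== RESULT ==
c | d | w | a | f
1 | 4 | t | 1 | 4
1 | 4 | t | 1 | 6
1 | 4 | t | 1 | 7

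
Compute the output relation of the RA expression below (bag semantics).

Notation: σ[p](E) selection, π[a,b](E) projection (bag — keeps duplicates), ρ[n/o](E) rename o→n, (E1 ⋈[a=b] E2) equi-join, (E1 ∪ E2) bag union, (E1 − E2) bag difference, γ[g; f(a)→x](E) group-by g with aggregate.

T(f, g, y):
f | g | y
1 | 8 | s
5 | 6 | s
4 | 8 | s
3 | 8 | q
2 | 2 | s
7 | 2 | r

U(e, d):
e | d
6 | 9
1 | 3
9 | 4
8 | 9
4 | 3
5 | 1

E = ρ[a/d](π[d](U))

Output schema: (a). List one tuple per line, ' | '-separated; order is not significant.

Subexpression sizes:
  U → 6
  π[d](U) → 6
  ρ[a/d](π[d](U)) → 6

== RESULT ==
a
1
3
3
4
9
9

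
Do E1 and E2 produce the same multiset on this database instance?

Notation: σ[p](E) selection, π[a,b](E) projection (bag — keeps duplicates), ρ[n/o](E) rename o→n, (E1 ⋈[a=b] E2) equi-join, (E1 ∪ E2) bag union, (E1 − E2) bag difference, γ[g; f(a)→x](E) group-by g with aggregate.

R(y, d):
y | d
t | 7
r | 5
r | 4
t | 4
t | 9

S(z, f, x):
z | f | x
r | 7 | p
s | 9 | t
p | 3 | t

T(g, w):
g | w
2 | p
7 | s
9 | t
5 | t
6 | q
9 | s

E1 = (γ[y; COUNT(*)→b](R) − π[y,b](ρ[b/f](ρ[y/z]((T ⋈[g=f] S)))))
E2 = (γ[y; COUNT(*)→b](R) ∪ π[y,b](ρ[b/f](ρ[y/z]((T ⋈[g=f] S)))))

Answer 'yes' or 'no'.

E1 per-node cardinality:
  R → 5
  γ[y; COUNT(*)→b](R) → 2
  T → 6
  S → 3
  (T ⋈[g=f] S) → 3
  ρ[y/z]((T ⋈[g=f] S)) → 3
  ρ[b/f](ρ[y/z]((T ⋈[g=f] S))) → 3
  π[y,b](ρ[b/f](ρ[y/z]((T ⋈[g=f] S)))) → 3
  (γ[y; COUNT(*)→b](R) − π[y,b](ρ[b/f](ρ[y/z]((T ⋈[g=f] S))))) → 2
E2 per-node cardinality:
  R → 5
  γ[y; COUNT(*)→b](R) → 2
  T → 6
  S → 3
  (T ⋈[g=f] S) → 3
  ρ[y/z]((T ⋈[g=f] S)) → 3
  ρ[b/f](ρ[y/z]((T ⋈[g=f] S))) → 3
  π[y,b](ρ[b/f](ρ[y/z]((T ⋈[g=f] S)))) → 3
  (γ[y; COUNT(*)→b](R) ∪ π[y,b](ρ[b/f](ρ[y/z]((T ⋈[g=f] S))))) → 5

E1 result:
y | b
r | 2
t | 3
E2 result:
y | b
r | 2
r | 7
s | 9
s | 9
t | 3
Witness: ('s', 9) appears 0× in E1 but 2× in E2.

no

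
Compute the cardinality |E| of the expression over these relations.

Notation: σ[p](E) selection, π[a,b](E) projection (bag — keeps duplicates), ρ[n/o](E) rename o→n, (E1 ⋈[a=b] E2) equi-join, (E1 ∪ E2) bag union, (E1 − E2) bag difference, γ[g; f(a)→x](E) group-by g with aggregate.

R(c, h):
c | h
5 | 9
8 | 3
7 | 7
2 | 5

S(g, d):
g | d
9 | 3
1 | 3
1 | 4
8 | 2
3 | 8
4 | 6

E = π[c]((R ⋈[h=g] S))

Per-node cardinality:
  R → 4
  S → 6
  (R ⋈[h=g] S) → 2
  π[c]((R ⋈[h=g] S)) → 2

|E| = 2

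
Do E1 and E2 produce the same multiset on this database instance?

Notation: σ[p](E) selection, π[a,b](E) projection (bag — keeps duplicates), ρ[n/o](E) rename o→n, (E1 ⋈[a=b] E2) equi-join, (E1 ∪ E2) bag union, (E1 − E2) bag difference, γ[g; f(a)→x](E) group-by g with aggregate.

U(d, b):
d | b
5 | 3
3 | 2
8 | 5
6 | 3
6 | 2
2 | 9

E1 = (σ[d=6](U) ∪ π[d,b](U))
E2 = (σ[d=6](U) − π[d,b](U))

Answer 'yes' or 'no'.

E1 row counts bottom-up:
  U → 6
  σ[d=6](U) → 2
  U → 6
  π[d,b](U) → 6
  (σ[d=6](U) ∪ π[d,b](U)) → 8
E2 row counts bottom-up:
  U → 6
  σ[d=6](U) → 2
  U → 6
  π[d,b](U) → 6
  (σ[d=6](U) − π[d,b](U)) → 0

E1 result:
d | b
2 | 9
3 | 2
5 | 3
6 | 2
6 | 2
6 | 3
6 | 3
8 | 5
E2 result:
d | b
(0 rows)
Witness: (2, 9) appears 1× in E1 but 0× in E2.

no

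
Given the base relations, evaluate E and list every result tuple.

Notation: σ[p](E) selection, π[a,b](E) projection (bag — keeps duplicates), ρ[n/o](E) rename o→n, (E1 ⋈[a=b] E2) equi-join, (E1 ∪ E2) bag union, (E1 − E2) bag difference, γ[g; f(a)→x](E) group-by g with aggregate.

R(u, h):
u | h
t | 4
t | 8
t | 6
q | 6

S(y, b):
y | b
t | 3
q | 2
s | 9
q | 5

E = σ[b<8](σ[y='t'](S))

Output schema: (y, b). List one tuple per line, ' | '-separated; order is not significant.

Stepwise |·|:
  S → 4
  σ[y='t'](S) → 1
  σ[b<8](σ[y='t'](S)) → 1

== RESULT ==
y | b
t | 3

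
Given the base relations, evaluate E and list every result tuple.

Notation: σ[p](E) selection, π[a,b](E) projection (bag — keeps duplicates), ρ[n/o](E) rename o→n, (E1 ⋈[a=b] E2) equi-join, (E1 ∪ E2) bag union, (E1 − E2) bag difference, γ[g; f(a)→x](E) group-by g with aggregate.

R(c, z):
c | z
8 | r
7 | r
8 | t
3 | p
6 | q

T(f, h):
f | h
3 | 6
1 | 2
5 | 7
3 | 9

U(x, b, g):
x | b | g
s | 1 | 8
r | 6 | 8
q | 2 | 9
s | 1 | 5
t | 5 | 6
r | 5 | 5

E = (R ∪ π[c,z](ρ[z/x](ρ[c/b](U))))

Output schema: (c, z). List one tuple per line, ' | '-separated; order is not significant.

Subexpression sizes:
  R → 5
  U → 6
  ρ[c/b](U) → 6
  ρ[z/x](ρ[c/b](U)) → 6
  π[c,z](ρ[z/x](ρ[c/b](U))) → 6
  (R ∪ π[c,z](ρ[z/x](ρ[c/b](U)))) → 11

== RESULT ==
c | z
1 | s
1 | s
2 | q
3 | p
5 | r
5 | t
6 | q
6 | r
7 | r
8 | r
8 | t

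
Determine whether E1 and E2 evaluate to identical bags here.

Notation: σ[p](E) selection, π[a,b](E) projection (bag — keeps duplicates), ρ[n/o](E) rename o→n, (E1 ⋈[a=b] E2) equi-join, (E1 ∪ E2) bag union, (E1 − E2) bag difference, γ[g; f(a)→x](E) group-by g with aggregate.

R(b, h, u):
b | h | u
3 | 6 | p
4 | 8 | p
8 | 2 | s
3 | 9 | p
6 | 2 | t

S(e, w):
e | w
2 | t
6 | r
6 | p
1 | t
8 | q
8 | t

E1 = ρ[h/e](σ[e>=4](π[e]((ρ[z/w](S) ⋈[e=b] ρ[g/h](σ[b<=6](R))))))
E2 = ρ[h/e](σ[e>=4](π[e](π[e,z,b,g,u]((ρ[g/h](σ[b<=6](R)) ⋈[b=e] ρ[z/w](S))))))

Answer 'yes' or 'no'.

E1 subexpression sizes:
  S → 6
  ρ[z/w](S) → 6
  R → 5
  σ[b<=6](R) → 4
  ρ[g/h](σ[b<=6](R)) → 4
  (ρ[z/w](S) ⋈[e=b] ρ[g/h](σ[b<=6](R))) → 2
  π[e]((ρ[z/w](S) ⋈[e=b] ρ[g/h](σ[b<=6](R)))) → 2
  σ[e>=4](π[e]((ρ[z/w](S) ⋈[e=b] ρ[g/h](σ[b<=6](R))))) → 2
  ρ[h/e](σ[e>=4](π[e]((ρ[z/w](S) ⋈[e=b] ρ[g/h](σ[b<=6](R)))))) → 2
E2 subexpression sizes:
  R → 5
  σ[b<=6](R) → 4
  ρ[g/h](σ[b<=6](R)) → 4
  S → 6
  ρ[z/w](S) → 6
  (ρ[g/h](σ[b<=6](R)) ⋈[b=e] ρ[z/w](S)) → 2
  π[e,z,b,g,u]((ρ[g/h](σ[b<=6](R)) ⋈[b=e] ρ[z/w](S))) → 2
  π[e](π[e,z,b,g,u]((ρ[g/h](σ[b<=6](R)) ⋈[b=e] ρ[z/w](S)))) → 2
  σ[e>=4](π[e](π[e,z,b,g,u]((ρ[g/h](σ[b<=6](R)) ⋈[b=e] ρ[z/w](S))))) → 2
  ρ[h/e](σ[e>=4](π[e](π[e,z,b,g,u]((ρ[g/h](σ[b<=6](R)) ⋈[b=e] ρ[z/w](S)))))) → 2

E1 and E2 produce the same multiset:
h
6
6

yes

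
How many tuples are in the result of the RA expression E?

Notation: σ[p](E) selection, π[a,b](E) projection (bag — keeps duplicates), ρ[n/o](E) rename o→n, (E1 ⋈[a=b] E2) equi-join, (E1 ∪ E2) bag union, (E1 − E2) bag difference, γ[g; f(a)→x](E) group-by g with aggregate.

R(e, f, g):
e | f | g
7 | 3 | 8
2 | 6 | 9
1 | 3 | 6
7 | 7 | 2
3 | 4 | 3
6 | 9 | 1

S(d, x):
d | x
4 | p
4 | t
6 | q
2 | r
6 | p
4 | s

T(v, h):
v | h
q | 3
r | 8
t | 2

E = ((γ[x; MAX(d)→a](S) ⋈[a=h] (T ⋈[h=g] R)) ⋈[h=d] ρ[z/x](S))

Subexpression sizes:
  S → 6
  γ[x; MAX(d)→a](S) → 5
  T → 3
  R → 6
  (T ⋈[h=g] R) → 3
  (γ[x; MAX(d)→a](S) ⋈[a=h] (T ⋈[h=g] R)) → 1
  S → 6
  ρ[z/x](S) → 6
  ((γ[x; MAX(d)→a](S) ⋈[a=h] (T ⋈[h=g] R)) ⋈[h=d] ρ[z/x](S)) → 1

|E| = 1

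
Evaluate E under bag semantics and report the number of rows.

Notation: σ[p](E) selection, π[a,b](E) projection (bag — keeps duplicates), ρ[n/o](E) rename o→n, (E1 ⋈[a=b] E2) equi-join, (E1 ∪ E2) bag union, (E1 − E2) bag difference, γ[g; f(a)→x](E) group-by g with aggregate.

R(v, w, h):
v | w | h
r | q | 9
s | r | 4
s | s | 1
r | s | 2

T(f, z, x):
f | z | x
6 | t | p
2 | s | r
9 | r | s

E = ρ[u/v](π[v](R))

Stepwise |·|:
  R → 4
  π[v](R) → 4
  ρ[u/v](π[v](R)) → 4

|E| = 4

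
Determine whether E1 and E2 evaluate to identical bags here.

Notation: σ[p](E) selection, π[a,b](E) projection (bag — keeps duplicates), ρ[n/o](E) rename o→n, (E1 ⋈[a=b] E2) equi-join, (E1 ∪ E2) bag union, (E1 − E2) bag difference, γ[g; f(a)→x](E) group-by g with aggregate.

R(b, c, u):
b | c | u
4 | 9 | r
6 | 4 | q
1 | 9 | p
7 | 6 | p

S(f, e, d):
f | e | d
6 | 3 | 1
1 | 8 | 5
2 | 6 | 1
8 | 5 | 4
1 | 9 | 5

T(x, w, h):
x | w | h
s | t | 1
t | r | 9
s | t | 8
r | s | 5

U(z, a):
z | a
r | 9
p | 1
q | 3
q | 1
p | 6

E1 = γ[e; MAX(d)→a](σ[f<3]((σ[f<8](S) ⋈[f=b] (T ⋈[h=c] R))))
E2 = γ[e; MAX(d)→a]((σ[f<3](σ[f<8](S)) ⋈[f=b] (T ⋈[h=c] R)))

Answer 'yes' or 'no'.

E1 per-node cardinality:
  S → 5
  σ[f<8](S) → 4
  T → 4
  R → 4
  (T ⋈[h=c] R) → 2
  (σ[f<8](S) ⋈[f=b] (T ⋈[h=c] R)) → 2
  σ[f<3]((σ[f<8](S) ⋈[f=b] (T ⋈[h=c] R))) → 2
  γ[e; MAX(d)→a](σ[f<3]((σ[f<8](S) ⋈[f=b] (T ⋈[h=c] R)))) → 2
E2 per-node cardinality:
  S → 5
  σ[f<8](S) → 4
  σ[f<3](σ[f<8](S)) → 3
  T → 4
  R → 4
  (T ⋈[h=c] R) → 2
  (σ[f<3](σ[f<8](S)) ⋈[f=b] (T ⋈[h=c] R)) → 2
  γ[e; MAX(d)→a]((σ[f<3](σ[f<8](S)) ⋈[f=b] (T ⋈[h=c] R))) → 2

E1 and E2 produce the same multiset:
e | a
8 | 5
9 | 5

yes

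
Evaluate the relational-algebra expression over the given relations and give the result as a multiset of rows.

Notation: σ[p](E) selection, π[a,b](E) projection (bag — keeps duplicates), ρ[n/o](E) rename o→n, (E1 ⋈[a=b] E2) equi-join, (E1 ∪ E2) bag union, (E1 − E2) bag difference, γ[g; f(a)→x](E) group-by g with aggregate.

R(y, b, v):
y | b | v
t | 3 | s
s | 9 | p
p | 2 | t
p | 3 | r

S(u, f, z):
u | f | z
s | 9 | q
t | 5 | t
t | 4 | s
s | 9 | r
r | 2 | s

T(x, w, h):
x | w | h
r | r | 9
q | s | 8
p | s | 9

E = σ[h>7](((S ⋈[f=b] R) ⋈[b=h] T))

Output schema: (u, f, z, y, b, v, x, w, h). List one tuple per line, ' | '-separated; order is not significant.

Stepwise |·|:
  S → 5
  R → 4
  (S ⋈[f=b] R) → 3
  T → 3
  ((S ⋈[f=b] R) ⋈[b=h] T) → 4
  σ[h>7](((S ⋈[f=b] R) ⋈[b=h] T)) → 4

== RESULT ==
u | f | z | y | b | v | x | w | h
s | 9 | q | s | 9 | p | p | s | 9
s | 9 | q | s | 9 | p | r | r | 9
s | 9 | r | s | 9 | p | p | s | 9
s | 9 | r | s | 9 | p | r | r | 9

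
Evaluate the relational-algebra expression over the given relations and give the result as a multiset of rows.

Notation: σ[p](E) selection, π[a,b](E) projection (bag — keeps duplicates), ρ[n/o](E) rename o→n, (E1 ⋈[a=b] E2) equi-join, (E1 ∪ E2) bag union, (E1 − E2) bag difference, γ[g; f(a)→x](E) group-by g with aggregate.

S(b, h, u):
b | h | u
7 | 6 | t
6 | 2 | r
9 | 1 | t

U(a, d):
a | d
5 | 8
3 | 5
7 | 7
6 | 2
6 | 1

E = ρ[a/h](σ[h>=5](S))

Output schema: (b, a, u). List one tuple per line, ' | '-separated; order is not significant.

Per-node cardinality:
  S → 3
  σ[h>=5](S) → 1
  ρ[a/h](σ[h>=5](S)) → 1

== RESULT ==
b | a | u
7 | 6 | t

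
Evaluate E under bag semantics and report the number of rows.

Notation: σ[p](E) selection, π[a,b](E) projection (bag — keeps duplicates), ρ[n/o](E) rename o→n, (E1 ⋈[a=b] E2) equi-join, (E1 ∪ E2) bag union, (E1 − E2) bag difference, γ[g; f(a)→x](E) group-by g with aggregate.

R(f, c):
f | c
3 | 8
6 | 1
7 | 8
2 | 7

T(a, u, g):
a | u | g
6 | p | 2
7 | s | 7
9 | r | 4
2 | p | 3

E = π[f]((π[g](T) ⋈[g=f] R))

Per-node cardinality:
  T → 4
  π[g](T) → 4
  R → 4
  (π[g](T) ⋈[g=f] R) → 3
  π[f]((π[g](T) ⋈[g=f] R)) → 3

|E| = 3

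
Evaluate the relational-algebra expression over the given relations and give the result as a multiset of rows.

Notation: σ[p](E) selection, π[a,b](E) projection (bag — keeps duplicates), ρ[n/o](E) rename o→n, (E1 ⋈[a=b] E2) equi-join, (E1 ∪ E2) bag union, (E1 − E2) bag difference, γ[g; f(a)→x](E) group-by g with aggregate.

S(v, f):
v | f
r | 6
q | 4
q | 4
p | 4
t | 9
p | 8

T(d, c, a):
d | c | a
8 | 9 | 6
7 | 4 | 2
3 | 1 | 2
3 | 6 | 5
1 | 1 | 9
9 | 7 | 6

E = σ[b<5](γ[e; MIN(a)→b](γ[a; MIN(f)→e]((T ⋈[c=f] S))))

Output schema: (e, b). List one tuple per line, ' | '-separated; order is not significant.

Per-node cardinality:
  T → 6
  S → 6
  (T ⋈[c=f] S) → 5
  γ[a; MIN(f)→e]((T ⋈[c=f] S)) → 3
  γ[e; MIN(a)→b](γ[a; MIN(f)→e]((T ⋈[c=f] S))) → 3
  σ[b<5](γ[e; MIN(a)→b](γ[a; MIN(f)→e]((T ⋈[c=f] S)))) → 1

== RESULT ==
e | b
4 | 2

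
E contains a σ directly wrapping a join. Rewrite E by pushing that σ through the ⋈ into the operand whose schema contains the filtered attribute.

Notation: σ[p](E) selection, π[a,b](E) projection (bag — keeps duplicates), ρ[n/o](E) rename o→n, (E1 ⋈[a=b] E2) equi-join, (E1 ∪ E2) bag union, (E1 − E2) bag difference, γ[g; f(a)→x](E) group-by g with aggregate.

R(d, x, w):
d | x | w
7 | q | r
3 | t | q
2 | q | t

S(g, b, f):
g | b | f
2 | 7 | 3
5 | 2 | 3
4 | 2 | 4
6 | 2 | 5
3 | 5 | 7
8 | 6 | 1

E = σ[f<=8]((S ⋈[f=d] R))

σ filters on f, owned by the left side.
E' = (σ[f<=8](S) ⋈[f=d] R)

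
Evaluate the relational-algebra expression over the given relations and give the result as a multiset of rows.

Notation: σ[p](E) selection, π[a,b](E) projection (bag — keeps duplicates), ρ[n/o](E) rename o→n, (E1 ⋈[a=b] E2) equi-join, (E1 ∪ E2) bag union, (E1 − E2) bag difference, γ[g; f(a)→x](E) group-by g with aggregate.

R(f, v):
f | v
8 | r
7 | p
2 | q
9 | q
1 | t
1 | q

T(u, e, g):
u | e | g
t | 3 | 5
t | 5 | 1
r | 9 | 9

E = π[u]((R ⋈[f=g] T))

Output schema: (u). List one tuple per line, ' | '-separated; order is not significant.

Per-node cardinality:
  R → 6
  T → 3
  (R ⋈[f=g] T) → 3
  π[u]((R ⋈[f=g] T)) → 3

== RESULT ==
u
r
t
t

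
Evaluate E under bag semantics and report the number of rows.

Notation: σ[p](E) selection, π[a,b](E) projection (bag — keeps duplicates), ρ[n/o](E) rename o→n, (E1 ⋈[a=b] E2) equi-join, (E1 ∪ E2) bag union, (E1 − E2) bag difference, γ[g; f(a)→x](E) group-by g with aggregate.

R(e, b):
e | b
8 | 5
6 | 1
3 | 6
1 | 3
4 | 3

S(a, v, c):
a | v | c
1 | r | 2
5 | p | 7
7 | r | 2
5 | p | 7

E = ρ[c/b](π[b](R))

Per-node cardinality:
  R → 5
  π[b](R) → 5
  ρ[c/b](π[b](R)) → 5

|E| = 5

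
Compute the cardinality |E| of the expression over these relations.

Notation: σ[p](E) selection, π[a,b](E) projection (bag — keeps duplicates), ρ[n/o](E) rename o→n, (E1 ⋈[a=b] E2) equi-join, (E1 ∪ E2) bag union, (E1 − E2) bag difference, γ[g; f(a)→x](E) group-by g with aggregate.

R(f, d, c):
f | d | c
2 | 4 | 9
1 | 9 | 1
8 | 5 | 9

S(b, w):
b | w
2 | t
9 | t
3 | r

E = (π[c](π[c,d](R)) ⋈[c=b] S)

Row counts bottom-up:
  R → 3
  π[c,d](R) → 3
  π[c](π[c,d](R)) → 3
  S → 3
  (π[c](π[c,d](R)) ⋈[c=b] S) → 2

|E| = 2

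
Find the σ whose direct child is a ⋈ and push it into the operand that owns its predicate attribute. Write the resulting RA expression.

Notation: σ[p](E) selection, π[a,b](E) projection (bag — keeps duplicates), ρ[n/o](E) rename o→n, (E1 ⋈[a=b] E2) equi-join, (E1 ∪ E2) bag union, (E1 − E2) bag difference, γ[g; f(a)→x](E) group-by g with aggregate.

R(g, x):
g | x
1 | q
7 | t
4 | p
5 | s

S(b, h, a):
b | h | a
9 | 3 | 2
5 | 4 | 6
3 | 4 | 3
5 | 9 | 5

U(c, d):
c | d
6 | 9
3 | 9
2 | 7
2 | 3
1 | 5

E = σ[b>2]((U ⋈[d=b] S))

σ filters on b, owned by the right side.
E' = (U ⋈[d=b] σ[b>2](S))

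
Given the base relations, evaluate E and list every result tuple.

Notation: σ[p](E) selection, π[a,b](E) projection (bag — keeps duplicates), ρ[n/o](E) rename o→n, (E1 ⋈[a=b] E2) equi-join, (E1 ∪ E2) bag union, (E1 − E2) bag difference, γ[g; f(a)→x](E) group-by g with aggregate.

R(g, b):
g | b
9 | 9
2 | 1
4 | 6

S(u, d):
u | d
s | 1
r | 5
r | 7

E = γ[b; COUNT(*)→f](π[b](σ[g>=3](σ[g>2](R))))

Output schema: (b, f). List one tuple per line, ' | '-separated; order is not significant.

Subexpression sizes:
  R → 3
  σ[g>2](R) → 2
  σ[g>=3](σ[g>2](R)) → 2
  π[b](σ[g>=3](σ[g>2](R))) → 2
  γ[b; COUNT(*)→f](π[b](σ[g>=3](σ[g>2](R)))) → 2

== RESULT ==
b | f
6 | 1
9 | 1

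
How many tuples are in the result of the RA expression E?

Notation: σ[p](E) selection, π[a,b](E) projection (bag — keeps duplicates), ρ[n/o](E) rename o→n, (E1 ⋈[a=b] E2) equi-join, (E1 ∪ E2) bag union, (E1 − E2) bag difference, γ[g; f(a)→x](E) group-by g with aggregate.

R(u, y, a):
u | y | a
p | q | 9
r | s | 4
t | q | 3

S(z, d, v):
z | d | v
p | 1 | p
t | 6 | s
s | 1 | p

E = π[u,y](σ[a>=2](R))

Subexpression sizes:
  R → 3
  σ[a>=2](R) → 3
  π[u,y](σ[a>=2](R)) → 3

|E| = 3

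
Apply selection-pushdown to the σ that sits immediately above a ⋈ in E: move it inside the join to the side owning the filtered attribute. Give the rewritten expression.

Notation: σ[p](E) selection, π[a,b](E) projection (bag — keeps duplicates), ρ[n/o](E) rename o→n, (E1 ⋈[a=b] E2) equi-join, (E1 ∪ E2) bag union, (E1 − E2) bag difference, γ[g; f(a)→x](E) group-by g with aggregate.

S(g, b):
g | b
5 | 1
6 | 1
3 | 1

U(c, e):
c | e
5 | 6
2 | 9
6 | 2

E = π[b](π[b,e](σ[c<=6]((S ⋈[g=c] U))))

σ filters on c, owned by the right side.
E' = π[b](π[b,e]((S ⋈[g=c] σ[c<=6](U))))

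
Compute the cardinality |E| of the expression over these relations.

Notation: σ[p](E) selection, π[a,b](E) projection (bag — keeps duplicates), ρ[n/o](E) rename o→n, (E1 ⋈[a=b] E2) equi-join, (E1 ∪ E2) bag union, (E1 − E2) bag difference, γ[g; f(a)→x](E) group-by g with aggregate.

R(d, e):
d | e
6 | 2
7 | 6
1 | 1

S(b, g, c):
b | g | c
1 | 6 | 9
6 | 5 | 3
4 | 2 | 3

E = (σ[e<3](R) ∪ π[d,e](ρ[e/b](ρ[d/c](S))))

Subexpression sizes:
  R → 3
  σ[e<3](R) → 2
  S → 3
  ρ[d/c](S) → 3
  ρ[e/b](ρ[d/c](S)) → 3
  π[d,e](ρ[e/b](ρ[d/c](S))) → 3
  (σ[e<3](R) ∪ π[d,e](ρ[e/b](ρ[d/c](S)))) → 5

|E| = 5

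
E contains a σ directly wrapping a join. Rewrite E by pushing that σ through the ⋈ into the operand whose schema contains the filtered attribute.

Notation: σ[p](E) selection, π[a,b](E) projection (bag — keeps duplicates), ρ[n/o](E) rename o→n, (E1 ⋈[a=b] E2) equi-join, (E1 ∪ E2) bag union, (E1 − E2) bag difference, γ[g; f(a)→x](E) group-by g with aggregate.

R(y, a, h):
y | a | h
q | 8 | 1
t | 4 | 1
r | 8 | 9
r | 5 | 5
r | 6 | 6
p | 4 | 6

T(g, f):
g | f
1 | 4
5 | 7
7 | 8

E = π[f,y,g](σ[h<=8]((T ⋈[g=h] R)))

σ filters on h, owned by the right side.
E' = π[f,y,g]((T ⋈[g=h] σ[h<=8](R)))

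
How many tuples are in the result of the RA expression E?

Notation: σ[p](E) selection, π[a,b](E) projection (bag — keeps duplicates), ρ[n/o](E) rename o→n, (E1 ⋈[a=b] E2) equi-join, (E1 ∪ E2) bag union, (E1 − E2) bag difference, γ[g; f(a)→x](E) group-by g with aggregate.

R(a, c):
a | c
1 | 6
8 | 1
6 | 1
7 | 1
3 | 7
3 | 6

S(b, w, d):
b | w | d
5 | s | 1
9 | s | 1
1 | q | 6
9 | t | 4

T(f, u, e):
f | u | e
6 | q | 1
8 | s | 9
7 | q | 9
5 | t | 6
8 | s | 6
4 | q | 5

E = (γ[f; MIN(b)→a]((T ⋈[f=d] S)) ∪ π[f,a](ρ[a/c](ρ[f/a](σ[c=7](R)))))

Row counts bottom-up:
  T → 6
  S → 4
  (T ⋈[f=d] S) → 2
  γ[f; MIN(b)→a]((T ⋈[f=d] S)) → 2
  R → 6
  σ[c=7](R) → 1
  ρ[f/a](σ[c=7](R)) → 1
  ρ[a/c](ρ[f/a](σ[c=7](R))) → 1
  π[f,a](ρ[a/c](ρ[f/a](σ[c=7](R)))) → 1
  (γ[f; MIN(b)→a]((T ⋈[f=d] S)) ∪ π[f,a](ρ[a/c](ρ[f/a](σ[c=7](R))))) → 3

|E| = 3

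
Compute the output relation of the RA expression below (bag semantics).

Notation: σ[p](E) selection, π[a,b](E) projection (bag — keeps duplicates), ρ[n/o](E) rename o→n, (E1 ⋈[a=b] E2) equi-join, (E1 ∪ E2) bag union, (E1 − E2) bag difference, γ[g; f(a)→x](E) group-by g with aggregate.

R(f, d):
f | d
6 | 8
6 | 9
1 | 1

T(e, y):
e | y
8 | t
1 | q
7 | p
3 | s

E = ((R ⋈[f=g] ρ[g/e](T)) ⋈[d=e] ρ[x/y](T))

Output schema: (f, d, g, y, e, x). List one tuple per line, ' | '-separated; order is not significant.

Row counts bottom-up:
  R → 3
  T → 4
  ρ[g/e](T) → 4
  (R ⋈[f=g] ρ[g/e](T)) → 1
  T → 4
  ρ[x/y](T) → 4
  ((R ⋈[f=g] ρ[g/e](T)) ⋈[d=e] ρ[x/y](T)) → 1

== RESULT ==
f | d | g | y | e | x
1 | 1 | 1 | q | 1 | q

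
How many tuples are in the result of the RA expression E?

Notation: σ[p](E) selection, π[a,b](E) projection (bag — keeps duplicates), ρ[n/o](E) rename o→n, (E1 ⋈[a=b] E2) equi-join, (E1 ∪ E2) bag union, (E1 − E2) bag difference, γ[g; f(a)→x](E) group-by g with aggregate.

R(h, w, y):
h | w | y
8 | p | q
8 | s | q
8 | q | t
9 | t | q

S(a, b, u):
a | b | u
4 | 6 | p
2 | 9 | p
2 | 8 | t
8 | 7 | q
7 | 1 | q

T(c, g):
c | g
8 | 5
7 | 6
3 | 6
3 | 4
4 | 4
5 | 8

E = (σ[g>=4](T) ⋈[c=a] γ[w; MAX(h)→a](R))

Subexpression sizes:
  T → 6
  σ[g>=4](T) → 6
  R → 4
  γ[w; MAX(h)→a](R) → 4
  (σ[g>=4](T) ⋈[c=a] γ[w; MAX(h)→a](R)) → 3

|E| = 3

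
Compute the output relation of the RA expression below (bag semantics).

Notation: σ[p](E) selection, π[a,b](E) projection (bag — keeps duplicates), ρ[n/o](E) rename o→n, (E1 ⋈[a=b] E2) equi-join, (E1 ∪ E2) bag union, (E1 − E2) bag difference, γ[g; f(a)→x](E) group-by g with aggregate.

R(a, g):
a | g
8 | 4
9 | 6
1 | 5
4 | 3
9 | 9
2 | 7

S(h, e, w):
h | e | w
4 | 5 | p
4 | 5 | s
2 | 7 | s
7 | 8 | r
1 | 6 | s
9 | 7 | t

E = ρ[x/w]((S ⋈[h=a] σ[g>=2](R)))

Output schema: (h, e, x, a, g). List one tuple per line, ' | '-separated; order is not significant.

Subexpression sizes:
  S → 6
  R → 6
  σ[g>=2](R) → 6
  (S ⋈[h=a] σ[g>=2](R)) → 6
  ρ[x/w]((S ⋈[h=a] σ[g>=2](R))) → 6

== RESULT ==
h | e | x | a | g
1 | 6 | s | 1 | 5
2 | 7 | s | 2 | 7
4 | 5 | p | 4 | 3
4 | 5 | s | 4 | 3
9 | 7 | t | 9 | 6
9 | 7 | t | 9 | 9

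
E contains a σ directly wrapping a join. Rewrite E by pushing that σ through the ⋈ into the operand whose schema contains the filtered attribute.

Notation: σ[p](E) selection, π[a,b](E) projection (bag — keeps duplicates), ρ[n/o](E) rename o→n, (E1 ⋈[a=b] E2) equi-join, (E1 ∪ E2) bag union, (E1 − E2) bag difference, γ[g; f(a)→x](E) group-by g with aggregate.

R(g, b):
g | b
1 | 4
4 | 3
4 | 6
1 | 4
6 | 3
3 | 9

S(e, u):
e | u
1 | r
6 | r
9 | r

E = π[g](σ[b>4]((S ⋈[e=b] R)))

σ filters on b, owned by the right side.
E' = π[g]((S ⋈[e=b] σ[b>4](R)))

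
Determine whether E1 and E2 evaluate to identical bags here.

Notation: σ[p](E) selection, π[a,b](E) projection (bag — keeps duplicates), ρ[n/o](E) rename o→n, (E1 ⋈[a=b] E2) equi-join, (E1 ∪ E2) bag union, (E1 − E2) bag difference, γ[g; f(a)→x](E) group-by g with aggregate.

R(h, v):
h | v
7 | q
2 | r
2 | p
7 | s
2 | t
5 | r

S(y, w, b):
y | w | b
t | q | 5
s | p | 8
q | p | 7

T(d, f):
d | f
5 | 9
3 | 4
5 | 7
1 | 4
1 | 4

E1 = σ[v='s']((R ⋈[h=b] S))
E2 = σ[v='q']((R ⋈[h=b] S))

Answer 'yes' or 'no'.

E1 row counts bottom-up:
  R → 6
  S → 3
  (R ⋈[h=b] S) → 3
  σ[v='s']((R ⋈[h=b] S)) → 1
E2 row counts bottom-up:
  R → 6
  S → 3
  (R ⋈[h=b] S) → 3
  σ[v='q']((R ⋈[h=b] S)) → 1

E1 result:
h | v | y | w | b
7 | s | q | p | 7
E2 result:
h | v | y | w | b
7 | q | q | p | 7
Witness: (7, 'q', 'q', 'p', 7) appears 0× in E1 but 1× in E2.

no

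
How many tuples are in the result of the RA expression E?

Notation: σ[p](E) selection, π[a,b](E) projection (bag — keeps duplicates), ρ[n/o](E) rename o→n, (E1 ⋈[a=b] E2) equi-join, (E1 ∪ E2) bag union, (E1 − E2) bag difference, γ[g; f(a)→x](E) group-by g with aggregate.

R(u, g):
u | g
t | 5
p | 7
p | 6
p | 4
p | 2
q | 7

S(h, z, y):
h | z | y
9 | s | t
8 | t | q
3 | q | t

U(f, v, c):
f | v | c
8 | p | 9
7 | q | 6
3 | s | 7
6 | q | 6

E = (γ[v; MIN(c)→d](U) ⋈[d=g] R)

Per-node cardinality:
  U → 4
  γ[v; MIN(c)→d](U) → 3
  R → 6
  (γ[v; MIN(c)→d](U) ⋈[d=g] R) → 3

|E| = 3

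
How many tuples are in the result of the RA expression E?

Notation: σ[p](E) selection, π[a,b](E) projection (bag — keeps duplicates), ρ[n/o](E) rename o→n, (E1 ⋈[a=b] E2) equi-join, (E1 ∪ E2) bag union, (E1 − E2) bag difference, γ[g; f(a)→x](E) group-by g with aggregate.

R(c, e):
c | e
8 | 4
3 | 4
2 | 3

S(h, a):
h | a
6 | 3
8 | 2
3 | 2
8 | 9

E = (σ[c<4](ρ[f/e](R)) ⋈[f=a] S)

Per-node cardinality:
  R → 3
  ρ[f/e](R) → 3
  σ[c<4](ρ[f/e](R)) → 2
  S → 4
  (σ[c<4](ρ[f/e](R)) ⋈[f=a] S) → 1

|E| = 1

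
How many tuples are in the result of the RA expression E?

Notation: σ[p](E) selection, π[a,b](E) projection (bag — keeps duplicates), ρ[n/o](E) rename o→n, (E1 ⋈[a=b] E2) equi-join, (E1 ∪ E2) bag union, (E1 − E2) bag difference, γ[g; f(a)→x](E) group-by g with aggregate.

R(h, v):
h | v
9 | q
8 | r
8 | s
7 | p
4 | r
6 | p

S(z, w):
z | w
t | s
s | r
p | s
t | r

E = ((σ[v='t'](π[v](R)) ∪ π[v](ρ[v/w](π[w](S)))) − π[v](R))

Stepwise |·|:
  R → 6
  π[v](R) → 6
  σ[v='t'](π[v](R)) → 0
  S → 4
  π[w](S) → 4
  ρ[v/w](π[w](S)) → 4
  π[v](ρ[v/w](π[w](S))) → 4
  (σ[v='t'](π[v](R)) ∪ π[v](ρ[v/w](π[w](S)))) → 4
  R → 6
  π[v](R) → 6
  ((σ[v='t'](π[v](R)) ∪ π[v](ρ[v/w](π[w](S)))) − π[v](R)) → 1

|E| = 1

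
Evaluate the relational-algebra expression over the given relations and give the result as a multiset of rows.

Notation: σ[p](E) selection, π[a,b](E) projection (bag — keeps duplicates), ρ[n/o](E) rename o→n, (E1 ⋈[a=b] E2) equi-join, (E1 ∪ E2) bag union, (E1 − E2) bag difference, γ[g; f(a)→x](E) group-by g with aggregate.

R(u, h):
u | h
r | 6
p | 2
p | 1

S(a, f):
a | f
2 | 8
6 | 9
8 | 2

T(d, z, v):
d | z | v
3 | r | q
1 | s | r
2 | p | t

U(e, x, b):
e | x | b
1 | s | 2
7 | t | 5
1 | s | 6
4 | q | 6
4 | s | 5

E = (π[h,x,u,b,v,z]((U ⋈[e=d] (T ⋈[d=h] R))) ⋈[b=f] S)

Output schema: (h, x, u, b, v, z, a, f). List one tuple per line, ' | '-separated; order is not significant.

Row counts bottom-up:
  U → 5
  T → 3
  R → 3
  (T ⋈[d=h] R) → 2
  (U ⋈[e=d] (T ⋈[d=h] R)) → 2
  π[h,x,u,b,v,z]((U ⋈[e=d] (T ⋈[d=h] R))) → 2
  S → 3
  (π[h,x,u,b,v,z]((U ⋈[e=d] (T ⋈[d=h] R))) ⋈[b=f] S) → 1

== RESULT ==
h | x | u | b | v | z | a | f
1 | s | p | 2 | r | s | 8 | 2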